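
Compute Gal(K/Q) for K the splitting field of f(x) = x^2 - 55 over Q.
Gal(K/Q) = Z/2Z (cyclic of order 2)

x^2 - 55 is irreducible over Q since 55 is not a rational square. The splitting field Q(sqrt(55)) has degree 2 over Q, and its unique nontrivial automorphism is sqrt(55) ↦ -sqrt(55). Hence Gal(Q(sqrt(55))/Q) = Z/2Z.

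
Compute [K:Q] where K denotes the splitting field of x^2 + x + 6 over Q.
[K:Q] = 2

The discriminant of x^2 + (1)*x + (6) is b^2 - 4c = 1 - (24) = -23. Since -23 is not a perfect square in Q, the polynomial is irreducible over Q. Its two roots generate a degree-2 extension, so [K:Q] = 2.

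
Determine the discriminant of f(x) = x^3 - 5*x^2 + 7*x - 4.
Δ = -59

For x^3 + a x^2 + b x + c the discriminant is Δ = 18 a b c - 4 a^3 c + a^2 b^2 - 4 b^3 - 27 c^2.
Plug a = -5, b = 7, c = -4:
  18*(-5)*(7)*(-4) - 4*(-5)^3*(-4) + (-5)^2*(7)^2 - 4*(7)^3 - 27*(-4)^2
  = 2520 + (-2000) + 1225 + (-1372) + (-432)
  = -59.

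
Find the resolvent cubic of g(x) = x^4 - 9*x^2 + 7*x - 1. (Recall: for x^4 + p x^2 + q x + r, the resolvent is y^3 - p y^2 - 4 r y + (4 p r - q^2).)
h(y) = y^3 + 9*y^2 + 4*y - 13

Identify coefficients: p = -9, q = 7, r = -1.
Plug into h(y) = y^3 - p y^2 - 4 r y + (4 p r - q^2):
  h(y) = y^3 - (-9) y^2 - 4*(-1) y + (4*(-9)*(-1) - (7)^2)
       = y^3 + (9) y^2 + (4) y + (-13).
Simplifying: h(y) = y^3 + 9*y^2 + 4*y - 13.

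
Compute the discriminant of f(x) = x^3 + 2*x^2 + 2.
Δ = -172

For x^3 + a x^2 + b x + c the discriminant is Δ = 18 a b c - 4 a^3 c + a^2 b^2 - 4 b^3 - 27 c^2.
Plug a = 2, b = 0, c = 2:
  18*(2)*(0)*(2) - 4*(2)^3*(2) + (2)^2*(0)^2 - 4*(0)^3 - 27*(2)^2
  = 0 + (-64) + 0 + (0) + (-108)
  = -172.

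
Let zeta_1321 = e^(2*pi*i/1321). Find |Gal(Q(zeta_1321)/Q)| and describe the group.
|Gal(Q(zeta_1321)/Q)| = phi(1321) = 1320; group ≅ (Z/1321Z)^* ≅ Z/1320Z

The n-th cyclotomic polynomial Φ_1321(x) is the minimal polynomial of zeta_1321 over Q and has degree phi(1321) = 1320. So Q(zeta_1321) is a degree-1320 Galois extension with Galois group (Z/1321Z)^*. (Z/1321Z)^* is cyclic since 1321 is an odd prime power (or 4). Hence Gal(Q(zeta_1321)/Q) ≅ Z/1320Z.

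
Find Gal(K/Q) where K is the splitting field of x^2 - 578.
Gal(K/Q) = Z/2Z (cyclic of order 2)

x^2 - 578 is irreducible over Q since 578 is not a rational square. The splitting field Q(sqrt(578)) has degree 2 over Q, and its unique nontrivial automorphism is sqrt(578) ↦ -sqrt(578). Hence Gal(Q(sqrt(578))/Q) = Z/2Z.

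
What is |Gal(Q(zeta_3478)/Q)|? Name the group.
|Gal(Q(zeta_3478)/Q)| = phi(3478) = 1656; group ≅ (Z/3478Z)^* ≅ Z/36Z × Z/46Z

The n-th cyclotomic polynomial Φ_3478(x) is the minimal polynomial of zeta_3478 over Q and has degree phi(3478) = 1656. So Q(zeta_3478) is a degree-1656 Galois extension with Galois group (Z/3478Z)^*. By CRT, (Z/3478Z)^* ≅ (Z/2Z)^* × (Z/37Z)^* × (Z/47Z)^*. Each prime-power unit group is (Z/2Z)^* ≅ trivial group (order 1); (Z/37Z)^* ≅ Z/36Z; (Z/47Z)^* ≅ Z/46Z. Hence Gal(Q(zeta_3478)/Q) ≅ Z/36Z × Z/46Z.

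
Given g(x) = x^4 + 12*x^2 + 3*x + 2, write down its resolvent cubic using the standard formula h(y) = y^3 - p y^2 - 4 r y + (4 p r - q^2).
h(y) = y^3 - 12*y^2 - 8*y + 87

Identify coefficients: p = 12, q = 3, r = 2.
Plug into h(y) = y^3 - p y^2 - 4 r y + (4 p r - q^2):
  h(y) = y^3 - (12) y^2 - 4*(2) y + (4*(12)*(2) - (3)^2)
       = y^3 + (-12) y^2 + (-8) y + (87).
Simplifying: h(y) = y^3 - 12*y^2 - 8*y + 87.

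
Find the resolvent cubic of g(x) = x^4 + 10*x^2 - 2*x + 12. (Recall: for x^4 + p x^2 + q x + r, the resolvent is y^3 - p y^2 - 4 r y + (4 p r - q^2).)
h(y) = y^3 - 10*y^2 - 48*y + 476

Identify coefficients: p = 10, q = -2, r = 12.
Plug into h(y) = y^3 - p y^2 - 4 r y + (4 p r - q^2):
  h(y) = y^3 - (10) y^2 - 4*(12) y + (4*(10)*(12) - (-2)^2)
       = y^3 + (-10) y^2 + (-48) y + (476).
Simplifying: h(y) = y^3 - 10*y^2 - 48*y + 476.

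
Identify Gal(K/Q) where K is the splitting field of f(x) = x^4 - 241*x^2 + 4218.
Gal(K/Q) = V_4 (Klein four-group, Z/2Z × Z/2Z)

f factors as (x^2 - 222)(x^2 - 19), so the splitting field is K = Q(sqrt(222), sqrt(19)). The elements 222, 19, 4218 are all non-squares in Q, so sqrt(222) and sqrt(19) generate independent quadratic extensions. Thus [K:Q] = 4 and Gal(K/Q) is generated by the two order-2 automorphisms sqrt(222) ↦ -sqrt(222) and sqrt(19) ↦ -sqrt(19), giving V_4.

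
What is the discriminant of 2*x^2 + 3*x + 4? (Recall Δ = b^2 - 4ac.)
Δ = -23

For a quadratic a x^2 + b x + c the discriminant is Δ = b^2 - 4ac = (3)^2 - 4*(2)*(4) = 9 - (32) = -23.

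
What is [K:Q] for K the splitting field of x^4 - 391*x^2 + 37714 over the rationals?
[K:Q] = 4

f factors as (x^2 - 218)(x^2 - 173); the splitting field is K = Q(sqrt(218), sqrt(173)). Since 218, 173, and 37714 are all non-squares in Q, the three subfields Q(sqrt(218)), Q(sqrt(173)), Q(sqrt(37714)) are distinct degree-2 extensions, so [K:Q] = 4 (Klein four Galois group).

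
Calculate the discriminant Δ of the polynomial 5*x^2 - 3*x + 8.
Δ = -151

For a quadratic a x^2 + b x + c the discriminant is Δ = b^2 - 4ac = (-3)^2 - 4*(5)*(8) = 9 - (160) = -151.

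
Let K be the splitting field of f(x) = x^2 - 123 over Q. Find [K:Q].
[K:Q] = 2

The polynomial x^2 - 123 is irreducible over Q since 123 is not a perfect square. Its splitting field is Q(sqrt(123)), which has degree 2 over Q.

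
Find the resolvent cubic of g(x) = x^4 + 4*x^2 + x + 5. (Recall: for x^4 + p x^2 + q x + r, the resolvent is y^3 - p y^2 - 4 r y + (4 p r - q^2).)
h(y) = y^3 - 4*y^2 - 20*y + 79

Identify coefficients: p = 4, q = 1, r = 5.
Plug into h(y) = y^3 - p y^2 - 4 r y + (4 p r - q^2):
  h(y) = y^3 - (4) y^2 - 4*(5) y + (4*(4)*(5) - (1)^2)
       = y^3 + (-4) y^2 + (-20) y + (79).
Simplifying: h(y) = y^3 - 4*y^2 - 20*y + 79.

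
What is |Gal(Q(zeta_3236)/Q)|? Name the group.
|Gal(Q(zeta_3236)/Q)| = phi(3236) = 1616; group ≅ (Z/3236Z)^* ≅ Z/2Z × Z/808Z

The n-th cyclotomic polynomial Φ_3236(x) is the minimal polynomial of zeta_3236 over Q and has degree phi(3236) = 1616. So Q(zeta_3236) is a degree-1616 Galois extension with Galois group (Z/3236Z)^*. By CRT, (Z/3236Z)^* ≅ (Z/4Z)^* × (Z/809Z)^*. Each prime-power unit group is (Z/4Z)^* ≅ Z/2Z; (Z/809Z)^* ≅ Z/808Z. Hence Gal(Q(zeta_3236)/Q) ≅ Z/2Z × Z/808Z.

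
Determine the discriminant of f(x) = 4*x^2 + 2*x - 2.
Δ = 36

For a quadratic a x^2 + b x + c the discriminant is Δ = b^2 - 4ac = (2)^2 - 4*(4)*(-2) = 4 - (-32) = 36.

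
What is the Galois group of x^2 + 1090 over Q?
Gal(K/Q) = Z/2Z (cyclic of order 2)

x^2 + 1090 is irreducible over Q since -1090 is not a rational square. The splitting field Q(sqrt(-1090)) has degree 2 over Q, and its unique nontrivial automorphism is sqrt(-1090) ↦ -sqrt(-1090). Hence Gal(Q(sqrt(-1090))/Q) = Z/2Z.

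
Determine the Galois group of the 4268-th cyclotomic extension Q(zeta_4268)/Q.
|Gal(Q(zeta_4268)/Q)| = phi(4268) = 1920; group ≅ (Z/4268Z)^* ≅ Z/2Z × Z/10Z × Z/96Z

The n-th cyclotomic polynomial Φ_4268(x) is the minimal polynomial of zeta_4268 over Q and has degree phi(4268) = 1920. So Q(zeta_4268) is a degree-1920 Galois extension with Galois group (Z/4268Z)^*. By CRT, (Z/4268Z)^* ≅ (Z/4Z)^* × (Z/11Z)^* × (Z/97Z)^*. Each prime-power unit group is (Z/4Z)^* ≅ Z/2Z; (Z/11Z)^* ≅ Z/10Z; (Z/97Z)^* ≅ Z/96Z. Hence Gal(Q(zeta_4268)/Q) ≅ Z/2Z × Z/10Z × Z/96Z.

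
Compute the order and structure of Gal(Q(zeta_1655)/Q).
|Gal(Q(zeta_1655)/Q)| = phi(1655) = 1320; group ≅ (Z/1655Z)^* ≅ Z/4Z × Z/330Z

The n-th cyclotomic polynomial Φ_1655(x) is the minimal polynomial of zeta_1655 over Q and has degree phi(1655) = 1320. So Q(zeta_1655) is a degree-1320 Galois extension with Galois group (Z/1655Z)^*. By CRT, (Z/1655Z)^* ≅ (Z/5Z)^* × (Z/331Z)^*. Each prime-power unit group is (Z/5Z)^* ≅ Z/4Z; (Z/331Z)^* ≅ Z/330Z. Hence Gal(Q(zeta_1655)/Q) ≅ Z/4Z × Z/330Z.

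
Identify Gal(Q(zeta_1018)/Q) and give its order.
|Gal(Q(zeta_1018)/Q)| = phi(1018) = 508; group ≅ (Z/1018Z)^* ≅ Z/508Z

The n-th cyclotomic polynomial Φ_1018(x) is the minimal polynomial of zeta_1018 over Q and has degree phi(1018) = 508. So Q(zeta_1018) is a degree-508 Galois extension with Galois group (Z/1018Z)^*. By CRT, (Z/1018Z)^* ≅ (Z/2Z)^* × (Z/509Z)^*. Each prime-power unit group is (Z/2Z)^* ≅ trivial group (order 1); (Z/509Z)^* ≅ Z/508Z. Hence Gal(Q(zeta_1018)/Q) ≅ Z/508Z.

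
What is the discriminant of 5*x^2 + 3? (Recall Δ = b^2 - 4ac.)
Δ = -60

For a quadratic a x^2 + b x + c the discriminant is Δ = b^2 - 4ac = (0)^2 - 4*(5)*(3) = 0 - (60) = -60.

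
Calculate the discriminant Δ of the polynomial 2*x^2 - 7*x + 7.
Δ = -7

For a quadratic a x^2 + b x + c the discriminant is Δ = b^2 - 4ac = (-7)^2 - 4*(2)*(7) = 49 - (56) = -7.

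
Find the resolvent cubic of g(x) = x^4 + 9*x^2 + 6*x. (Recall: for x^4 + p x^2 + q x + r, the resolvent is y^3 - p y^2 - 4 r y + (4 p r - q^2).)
h(y) = y^3 - 9*y^2 - 36

Identify coefficients: p = 9, q = 6, r = 0.
Plug into h(y) = y^3 - p y^2 - 4 r y + (4 p r - q^2):
  h(y) = y^3 - (9) y^2 - 4*(0) y + (4*(9)*(0) - (6)^2)
       = y^3 + (-9) y^2 + (0) y + (-36).
Simplifying: h(y) = y^3 - 9*y^2 - 36.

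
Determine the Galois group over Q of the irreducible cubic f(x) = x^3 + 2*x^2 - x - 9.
Gal(K/Q) = S_3 (symmetric group of order 6)

Compute the discriminant of x^3 + (2)*x^2 + (-1)*x + (-9): Δ = -1567. Since Δ is not a rational square, the Galois group is not contained in A_3; it must be the full S_3 (irreducibility of the cubic rules out anything smaller).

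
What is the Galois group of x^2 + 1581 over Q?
Gal(K/Q) = Z/2Z (cyclic of order 2)

x^2 + 1581 is irreducible over Q since -1581 is not a rational square. The splitting field Q(sqrt(-1581)) has degree 2 over Q, and its unique nontrivial automorphism is sqrt(-1581) ↦ -sqrt(-1581). Hence Gal(Q(sqrt(-1581))/Q) = Z/2Z.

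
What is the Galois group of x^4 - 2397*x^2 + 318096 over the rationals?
Gal(K/Q) = Z/2Z (cyclic of order 2)

f factors as (x^2 - 141)(x^2 - 2256), so the splitting field is K = Q(sqrt(141), sqrt(2256)). The squarefree part of 141 is 141 and the squarefree part of 2256 is also 141, so sqrt(141) and sqrt(2256) are both rational multiples of sqrt(141). Hence Q(sqrt(141)) = Q(sqrt(2256)) = Q(sqrt(141)), and the splitting field collapses to a single degree-2 extension with Galois group Z/2Z.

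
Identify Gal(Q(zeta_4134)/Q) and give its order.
|Gal(Q(zeta_4134)/Q)| = phi(4134) = 1248; group ≅ (Z/4134Z)^* ≅ Z/2Z × Z/12Z × Z/52Z

The n-th cyclotomic polynomial Φ_4134(x) is the minimal polynomial of zeta_4134 over Q and has degree phi(4134) = 1248. So Q(zeta_4134) is a degree-1248 Galois extension with Galois group (Z/4134Z)^*. By CRT, (Z/4134Z)^* ≅ (Z/2Z)^* × (Z/3Z)^* × (Z/13Z)^* × (Z/53Z)^*. Each prime-power unit group is (Z/2Z)^* ≅ trivial group (order 1); (Z/3Z)^* ≅ Z/2Z; (Z/13Z)^* ≅ Z/12Z; (Z/53Z)^* ≅ Z/52Z. Hence Gal(Q(zeta_4134)/Q) ≅ Z/2Z × Z/12Z × Z/52Z.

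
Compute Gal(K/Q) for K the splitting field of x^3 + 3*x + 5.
Gal(K/Q) = S_3 (symmetric group of order 6)

Compute the discriminant of x^3 + (0)*x^2 + (3)*x + (5): Δ = -783. Since Δ is not a rational square, the Galois group is not contained in A_3; it must be the full S_3 (irreducibility of the cubic rules out anything smaller).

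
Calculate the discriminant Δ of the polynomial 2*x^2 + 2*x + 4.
Δ = -28

For a quadratic a x^2 + b x + c the discriminant is Δ = b^2 - 4ac = (2)^2 - 4*(2)*(4) = 4 - (32) = -28.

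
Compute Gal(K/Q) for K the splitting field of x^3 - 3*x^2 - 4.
Gal(K/Q) = S_3 (symmetric group of order 6)

Compute the discriminant of x^3 + (-3)*x^2 + (0)*x + (-4): Δ = -864. Since Δ is not a rational square, the Galois group is not contained in A_3; it must be the full S_3 (irreducibility of the cubic rules out anything smaller).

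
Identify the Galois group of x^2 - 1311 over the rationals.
Gal(K/Q) = Z/2Z (cyclic of order 2)

x^2 - 1311 is irreducible over Q since 1311 is not a rational square. The splitting field Q(sqrt(1311)) has degree 2 over Q, and its unique nontrivial automorphism is sqrt(1311) ↦ -sqrt(1311). Hence Gal(Q(sqrt(1311))/Q) = Z/2Z.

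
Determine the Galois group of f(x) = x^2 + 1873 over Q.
Gal(K/Q) = Z/2Z (cyclic of order 2)

x^2 + 1873 is irreducible over Q since -1873 is not a rational square. The splitting field Q(sqrt(-1873)) has degree 2 over Q, and its unique nontrivial automorphism is sqrt(-1873) ↦ -sqrt(-1873). Hence Gal(Q(sqrt(-1873))/Q) = Z/2Z.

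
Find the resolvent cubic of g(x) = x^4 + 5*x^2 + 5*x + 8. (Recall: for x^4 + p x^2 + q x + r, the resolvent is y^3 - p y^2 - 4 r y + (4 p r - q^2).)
h(y) = y^3 - 5*y^2 - 32*y + 135

Identify coefficients: p = 5, q = 5, r = 8.
Plug into h(y) = y^3 - p y^2 - 4 r y + (4 p r - q^2):
  h(y) = y^3 - (5) y^2 - 4*(8) y + (4*(5)*(8) - (5)^2)
       = y^3 + (-5) y^2 + (-32) y + (135).
Simplifying: h(y) = y^3 - 5*y^2 - 32*y + 135.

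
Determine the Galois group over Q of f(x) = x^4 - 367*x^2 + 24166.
Gal(K/Q) = V_4 (Klein four-group, Z/2Z × Z/2Z)

f factors as (x^2 - 281)(x^2 - 86), so the splitting field is K = Q(sqrt(281), sqrt(86)). The elements 281, 86, 24166 are all non-squares in Q, so sqrt(281) and sqrt(86) generate independent quadratic extensions. Thus [K:Q] = 4 and Gal(K/Q) is generated by the two order-2 automorphisms sqrt(281) ↦ -sqrt(281) and sqrt(86) ↦ -sqrt(86), giving V_4.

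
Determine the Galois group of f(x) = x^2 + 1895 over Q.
Gal(K/Q) = Z/2Z (cyclic of order 2)

x^2 + 1895 is irreducible over Q since -1895 is not a rational square. The splitting field Q(sqrt(-1895)) has degree 2 over Q, and its unique nontrivial automorphism is sqrt(-1895) ↦ -sqrt(-1895). Hence Gal(Q(sqrt(-1895))/Q) = Z/2Z.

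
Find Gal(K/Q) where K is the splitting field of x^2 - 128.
Gal(K/Q) = Z/2Z (cyclic of order 2)

x^2 - 128 is irreducible over Q since 128 is not a rational square. The splitting field Q(sqrt(128)) has degree 2 over Q, and its unique nontrivial automorphism is sqrt(128) ↦ -sqrt(128). Hence Gal(Q(sqrt(128))/Q) = Z/2Z.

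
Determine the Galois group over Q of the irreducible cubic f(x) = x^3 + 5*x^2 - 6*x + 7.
Gal(K/Q) = S_3 (symmetric group of order 6)

Compute the discriminant of x^3 + (5)*x^2 + (-6)*x + (7): Δ = -6839. Since Δ is not a rational square, the Galois group is not contained in A_3; it must be the full S_3 (irreducibility of the cubic rules out anything smaller).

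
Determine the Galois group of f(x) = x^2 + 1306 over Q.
Gal(K/Q) = Z/2Z (cyclic of order 2)

x^2 + 1306 is irreducible over Q since -1306 is not a rational square. The splitting field Q(sqrt(-1306)) has degree 2 over Q, and its unique nontrivial automorphism is sqrt(-1306) ↦ -sqrt(-1306). Hence Gal(Q(sqrt(-1306))/Q) = Z/2Z.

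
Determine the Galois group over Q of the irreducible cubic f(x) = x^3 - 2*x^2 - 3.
Gal(K/Q) = S_3 (symmetric group of order 6)

Compute the discriminant of x^3 + (-2)*x^2 + (0)*x + (-3): Δ = -339. Since Δ is not a rational square, the Galois group is not contained in A_3; it must be the full S_3 (irreducibility of the cubic rules out anything smaller).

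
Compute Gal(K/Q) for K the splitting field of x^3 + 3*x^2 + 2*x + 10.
Gal(K/Q) = S_3 (symmetric group of order 6)

Compute the discriminant of x^3 + (3)*x^2 + (2)*x + (10): Δ = -2696. Since Δ is not a rational square, the Galois group is not contained in A_3; it must be the full S_3 (irreducibility of the cubic rules out anything smaller).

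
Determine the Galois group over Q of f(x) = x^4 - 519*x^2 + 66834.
Gal(K/Q) = V_4 (Klein four-group, Z/2Z × Z/2Z)

f factors as (x^2 - 282)(x^2 - 237), so the splitting field is K = Q(sqrt(282), sqrt(237)). The elements 282, 237, 66834 are all non-squares in Q, so sqrt(282) and sqrt(237) generate independent quadratic extensions. Thus [K:Q] = 4 and Gal(K/Q) is generated by the two order-2 automorphisms sqrt(282) ↦ -sqrt(282) and sqrt(237) ↦ -sqrt(237), giving V_4.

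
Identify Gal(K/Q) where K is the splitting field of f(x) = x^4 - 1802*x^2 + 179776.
Gal(K/Q) = Z/2Z (cyclic of order 2)

f factors as (x^2 - 1696)(x^2 - 106), so the splitting field is K = Q(sqrt(1696), sqrt(106)). The squarefree part of 1696 is 106 and the squarefree part of 106 is also 106, so sqrt(1696) and sqrt(106) are both rational multiples of sqrt(106). Hence Q(sqrt(1696)) = Q(sqrt(106)) = Q(sqrt(106)), and the splitting field collapses to a single degree-2 extension with Galois group Z/2Z.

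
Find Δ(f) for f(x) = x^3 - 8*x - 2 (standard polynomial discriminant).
Δ = 1940

For a depressed cubic x^3 + p x + q the discriminant is Δ = -4 p^3 - 27 q^2 = -4*(-8)^3 - 27*(-2)^2 = 2048 - 108 = 1940.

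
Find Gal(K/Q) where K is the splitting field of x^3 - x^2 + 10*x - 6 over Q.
Gal(K/Q) = S_3 (symmetric group of order 6)

Compute the discriminant of x^3 + (-1)*x^2 + (10)*x + (-6): Δ = -3816. Since Δ is not a rational square, the Galois group is not contained in A_3; it must be the full S_3 (irreducibility of the cubic rules out anything smaller).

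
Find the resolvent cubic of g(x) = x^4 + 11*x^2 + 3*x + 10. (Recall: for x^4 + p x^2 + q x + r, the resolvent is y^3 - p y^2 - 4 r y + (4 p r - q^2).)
h(y) = y^3 - 11*y^2 - 40*y + 431

Identify coefficients: p = 11, q = 3, r = 10.
Plug into h(y) = y^3 - p y^2 - 4 r y + (4 p r - q^2):
  h(y) = y^3 - (11) y^2 - 4*(10) y + (4*(11)*(10) - (3)^2)
       = y^3 + (-11) y^2 + (-40) y + (431).
Simplifying: h(y) = y^3 - 11*y^2 - 40*y + 431.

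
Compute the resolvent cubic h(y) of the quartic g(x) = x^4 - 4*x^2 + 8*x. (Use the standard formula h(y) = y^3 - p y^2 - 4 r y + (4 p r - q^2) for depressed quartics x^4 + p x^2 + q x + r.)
h(y) = y^3 + 4*y^2 - 64

Identify coefficients: p = -4, q = 8, r = 0.
Plug into h(y) = y^3 - p y^2 - 4 r y + (4 p r - q^2):
  h(y) = y^3 - (-4) y^2 - 4*(0) y + (4*(-4)*(0) - (8)^2)
       = y^3 + (4) y^2 + (0) y + (-64).
Simplifying: h(y) = y^3 + 4*y^2 - 64.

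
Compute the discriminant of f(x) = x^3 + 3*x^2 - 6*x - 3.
Δ = 2241

For x^3 + a x^2 + b x + c the discriminant is Δ = 18 a b c - 4 a^3 c + a^2 b^2 - 4 b^3 - 27 c^2.
Plug a = 3, b = -6, c = -3:
  18*(3)*(-6)*(-3) - 4*(3)^3*(-3) + (3)^2*(-6)^2 - 4*(-6)^3 - 27*(-3)^2
  = 972 + (324) + 324 + (864) + (-243)
  = 2241.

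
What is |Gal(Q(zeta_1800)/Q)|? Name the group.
|Gal(Q(zeta_1800)/Q)| = phi(1800) = 480; group ≅ (Z/1800Z)^* ≅ Z/2Z × Z/2Z × Z/6Z × Z/20Z

The n-th cyclotomic polynomial Φ_1800(x) is the minimal polynomial of zeta_1800 over Q and has degree phi(1800) = 480. So Q(zeta_1800) is a degree-480 Galois extension with Galois group (Z/1800Z)^*. By CRT, (Z/1800Z)^* ≅ (Z/8Z)^* × (Z/9Z)^* × (Z/25Z)^*. Each prime-power unit group is (Z/8Z)^* ≅ Z/2Z × Z/2Z; (Z/9Z)^* ≅ Z/6Z; (Z/25Z)^* ≅ Z/20Z. Hence Gal(Q(zeta_1800)/Q) ≅ Z/2Z × Z/2Z × Z/6Z × Z/20Z.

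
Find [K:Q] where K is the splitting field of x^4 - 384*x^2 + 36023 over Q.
[K:Q] = 4

f factors as (x^2 - 163)(x^2 - 221); the splitting field is K = Q(sqrt(163), sqrt(221)). Since 163, 221, and 36023 are all non-squares in Q, the three subfields Q(sqrt(163)), Q(sqrt(221)), Q(sqrt(36023)) are distinct degree-2 extensions, so [K:Q] = 4 (Klein four Galois group).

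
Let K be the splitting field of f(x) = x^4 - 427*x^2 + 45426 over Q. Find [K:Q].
[K:Q] = 4

f factors as (x^2 - 201)(x^2 - 226); the splitting field is K = Q(sqrt(201), sqrt(226)). Since 201, 226, and 45426 are all non-squares in Q, the three subfields Q(sqrt(201)), Q(sqrt(226)), Q(sqrt(45426)) are distinct degree-2 extensions, so [K:Q] = 4 (Klein four Galois group).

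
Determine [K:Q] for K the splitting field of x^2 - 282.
[K:Q] = 2

The polynomial x^2 - 282 is irreducible over Q since 282 is not a perfect square. Its splitting field is Q(sqrt(282)), which has degree 2 over Q.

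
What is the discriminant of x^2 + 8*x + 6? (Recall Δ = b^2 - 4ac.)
Δ = 40

For a quadratic a x^2 + b x + c the discriminant is Δ = b^2 - 4ac = (8)^2 - 4*(1)*(6) = 64 - (24) = 40.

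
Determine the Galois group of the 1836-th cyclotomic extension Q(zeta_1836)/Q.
|Gal(Q(zeta_1836)/Q)| = phi(1836) = 576; group ≅ (Z/1836Z)^* ≅ Z/2Z × Z/16Z × Z/18Z

The n-th cyclotomic polynomial Φ_1836(x) is the minimal polynomial of zeta_1836 over Q and has degree phi(1836) = 576. So Q(zeta_1836) is a degree-576 Galois extension with Galois group (Z/1836Z)^*. By CRT, (Z/1836Z)^* ≅ (Z/4Z)^* × (Z/27Z)^* × (Z/17Z)^*. Each prime-power unit group is (Z/4Z)^* ≅ Z/2Z; (Z/27Z)^* ≅ Z/18Z; (Z/17Z)^* ≅ Z/16Z. Hence Gal(Q(zeta_1836)/Q) ≅ Z/2Z × Z/16Z × Z/18Z.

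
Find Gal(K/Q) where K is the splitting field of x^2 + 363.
Gal(K/Q) = Z/2Z (cyclic of order 2)

x^2 + 363 is irreducible over Q since -363 is not a rational square. The splitting field Q(sqrt(-363)) has degree 2 over Q, and its unique nontrivial automorphism is sqrt(-363) ↦ -sqrt(-363). Hence Gal(Q(sqrt(-363))/Q) = Z/2Z.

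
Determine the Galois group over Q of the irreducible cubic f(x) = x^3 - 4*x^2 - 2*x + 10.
Gal(K/Q) = S_3 (symmetric group of order 6)

Compute the discriminant of x^3 + (-4)*x^2 + (-2)*x + (10): Δ = 1396. Since Δ is not a rational square, the Galois group is not contained in A_3; it must be the full S_3 (irreducibility of the cubic rules out anything smaller).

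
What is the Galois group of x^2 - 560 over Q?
Gal(K/Q) = Z/2Z (cyclic of order 2)

x^2 - 560 is irreducible over Q since 560 is not a rational square. The splitting field Q(sqrt(560)) has degree 2 over Q, and its unique nontrivial automorphism is sqrt(560) ↦ -sqrt(560). Hence Gal(Q(sqrt(560))/Q) = Z/2Z.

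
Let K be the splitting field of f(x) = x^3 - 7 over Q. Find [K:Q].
[K:Q] = 6

x^3 - 7 has one real root r = 7^(1/3) and two complex roots r*zeta_3, r*zeta_3^2 where zeta_3 = e^(2*pi*i/3). The splitting field is Q(r, zeta_3). [Q(r):Q] = 3 and [Q(zeta_3):Q] = 2 with gcd = 1, so [Q(r, zeta_3):Q] = 3 * 2 = 6.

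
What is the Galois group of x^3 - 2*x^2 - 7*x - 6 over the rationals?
Gal(K/Q) = S_3 (symmetric group of order 6)

Compute the discriminant of x^3 + (-2)*x^2 + (-7)*x + (-6): Δ = -1108. Since Δ is not a rational square, the Galois group is not contained in A_3; it must be the full S_3 (irreducibility of the cubic rules out anything smaller).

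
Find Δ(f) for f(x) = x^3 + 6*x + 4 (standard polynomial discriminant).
Δ = -1296

For x^3 + a x^2 + b x + c the discriminant is Δ = 18 a b c - 4 a^3 c + a^2 b^2 - 4 b^3 - 27 c^2.
Plug a = 0, b = 6, c = 4:
  18*(0)*(6)*(4) - 4*(0)^3*(4) + (0)^2*(6)^2 - 4*(6)^3 - 27*(4)^2
  = 0 + (0) + 0 + (-864) + (-432)
  = -1296.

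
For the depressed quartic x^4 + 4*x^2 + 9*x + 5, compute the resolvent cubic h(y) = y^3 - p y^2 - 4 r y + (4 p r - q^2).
h(y) = y^3 - 4*y^2 - 20*y - 1

Identify coefficients: p = 4, q = 9, r = 5.
Plug into h(y) = y^3 - p y^2 - 4 r y + (4 p r - q^2):
  h(y) = y^3 - (4) y^2 - 4*(5) y + (4*(4)*(5) - (9)^2)
       = y^3 + (-4) y^2 + (-20) y + (-1).
Simplifying: h(y) = y^3 - 4*y^2 - 20*y - 1.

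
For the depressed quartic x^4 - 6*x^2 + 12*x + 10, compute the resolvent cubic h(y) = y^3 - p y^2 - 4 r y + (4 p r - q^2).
h(y) = y^3 + 6*y^2 - 40*y - 384

Identify coefficients: p = -6, q = 12, r = 10.
Plug into h(y) = y^3 - p y^2 - 4 r y + (4 p r - q^2):
  h(y) = y^3 - (-6) y^2 - 4*(10) y + (4*(-6)*(10) - (12)^2)
       = y^3 + (6) y^2 + (-40) y + (-384).
Simplifying: h(y) = y^3 + 6*y^2 - 40*y - 384.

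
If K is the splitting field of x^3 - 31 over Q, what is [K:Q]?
[K:Q] = 6

x^3 - 31 has one real root r = 31^(1/3) and two complex roots r*zeta_3, r*zeta_3^2 where zeta_3 = e^(2*pi*i/3). The splitting field is Q(r, zeta_3). [Q(r):Q] = 3 and [Q(zeta_3):Q] = 2 with gcd = 1, so [Q(r, zeta_3):Q] = 3 * 2 = 6.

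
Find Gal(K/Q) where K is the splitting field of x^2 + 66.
Gal(K/Q) = Z/2Z (cyclic of order 2)

x^2 + 66 is irreducible over Q since -66 is not a rational square. The splitting field Q(sqrt(-66)) has degree 2 over Q, and its unique nontrivial automorphism is sqrt(-66) ↦ -sqrt(-66). Hence Gal(Q(sqrt(-66))/Q) = Z/2Z.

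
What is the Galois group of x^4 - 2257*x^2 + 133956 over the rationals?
Gal(K/Q) = Z/2Z (cyclic of order 2)

f factors as (x^2 - 2196)(x^2 - 61), so the splitting field is K = Q(sqrt(2196), sqrt(61)). The squarefree part of 2196 is 61 and the squarefree part of 61 is also 61, so sqrt(2196) and sqrt(61) are both rational multiples of sqrt(61). Hence Q(sqrt(2196)) = Q(sqrt(61)) = Q(sqrt(61)), and the splitting field collapses to a single degree-2 extension with Galois group Z/2Z.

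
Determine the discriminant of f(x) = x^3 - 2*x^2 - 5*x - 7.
Δ = -2207

For x^3 + a x^2 + b x + c the discriminant is Δ = 18 a b c - 4 a^3 c + a^2 b^2 - 4 b^3 - 27 c^2.
Plug a = -2, b = -5, c = -7:
  18*(-2)*(-5)*(-7) - 4*(-2)^3*(-7) + (-2)^2*(-5)^2 - 4*(-5)^3 - 27*(-7)^2
  = -1260 + (-224) + 100 + (500) + (-1323)
  = -2207.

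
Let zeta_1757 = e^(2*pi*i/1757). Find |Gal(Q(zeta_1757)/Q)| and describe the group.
|Gal(Q(zeta_1757)/Q)| = phi(1757) = 1500; group ≅ (Z/1757Z)^* ≅ Z/6Z × Z/250Z

The n-th cyclotomic polynomial Φ_1757(x) is the minimal polynomial of zeta_1757 over Q and has degree phi(1757) = 1500. So Q(zeta_1757) is a degree-1500 Galois extension with Galois group (Z/1757Z)^*. By CRT, (Z/1757Z)^* ≅ (Z/7Z)^* × (Z/251Z)^*. Each prime-power unit group is (Z/7Z)^* ≅ Z/6Z; (Z/251Z)^* ≅ Z/250Z. Hence Gal(Q(zeta_1757)/Q) ≅ Z/6Z × Z/250Z.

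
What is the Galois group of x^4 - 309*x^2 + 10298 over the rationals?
Gal(K/Q) = V_4 (Klein four-group, Z/2Z × Z/2Z)

f factors as (x^2 - 271)(x^2 - 38), so the splitting field is K = Q(sqrt(271), sqrt(38)). The elements 271, 38, 10298 are all non-squares in Q, so sqrt(271) and sqrt(38) generate independent quadratic extensions. Thus [K:Q] = 4 and Gal(K/Q) is generated by the two order-2 automorphisms sqrt(271) ↦ -sqrt(271) and sqrt(38) ↦ -sqrt(38), giving V_4.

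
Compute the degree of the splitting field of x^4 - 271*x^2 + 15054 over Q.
[K:Q] = 4

f factors as (x^2 - 193)(x^2 - 78); the splitting field is K = Q(sqrt(193), sqrt(78)). Since 193, 78, and 15054 are all non-squares in Q, the three subfields Q(sqrt(193)), Q(sqrt(78)), Q(sqrt(15054)) are distinct degree-2 extensions, so [K:Q] = 4 (Klein four Galois group).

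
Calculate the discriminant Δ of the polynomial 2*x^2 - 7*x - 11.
Δ = 137

For a quadratic a x^2 + b x + c the discriminant is Δ = b^2 - 4ac = (-7)^2 - 4*(2)*(-11) = 49 - (-88) = 137.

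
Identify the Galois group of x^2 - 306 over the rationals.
Gal(K/Q) = Z/2Z (cyclic of order 2)

x^2 - 306 is irreducible over Q since 306 is not a rational square. The splitting field Q(sqrt(306)) has degree 2 over Q, and its unique nontrivial automorphism is sqrt(306) ↦ -sqrt(306). Hence Gal(Q(sqrt(306))/Q) = Z/2Z.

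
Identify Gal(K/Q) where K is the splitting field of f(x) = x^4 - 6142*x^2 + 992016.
Gal(K/Q) = Z/2Z (cyclic of order 2)

f factors as (x^2 - 166)(x^2 - 5976), so the splitting field is K = Q(sqrt(166), sqrt(5976)). The squarefree part of 166 is 166 and the squarefree part of 5976 is also 166, so sqrt(166) and sqrt(5976) are both rational multiples of sqrt(166). Hence Q(sqrt(166)) = Q(sqrt(5976)) = Q(sqrt(166)), and the splitting field collapses to a single degree-2 extension with Galois group Z/2Z.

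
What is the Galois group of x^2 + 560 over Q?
Gal(K/Q) = Z/2Z (cyclic of order 2)

x^2 + 560 is irreducible over Q since -560 is not a rational square. The splitting field Q(sqrt(-560)) has degree 2 over Q, and its unique nontrivial automorphism is sqrt(-560) ↦ -sqrt(-560). Hence Gal(Q(sqrt(-560))/Q) = Z/2Z.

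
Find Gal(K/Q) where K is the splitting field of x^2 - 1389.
Gal(K/Q) = Z/2Z (cyclic of order 2)

x^2 - 1389 is irreducible over Q since 1389 is not a rational square. The splitting field Q(sqrt(1389)) has degree 2 over Q, and its unique nontrivial automorphism is sqrt(1389) ↦ -sqrt(1389). Hence Gal(Q(sqrt(1389))/Q) = Z/2Z.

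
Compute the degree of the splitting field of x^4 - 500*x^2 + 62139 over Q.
[K:Q] = 4

f factors as (x^2 - 269)(x^2 - 231); the splitting field is K = Q(sqrt(269), sqrt(231)). Since 269, 231, and 62139 are all non-squares in Q, the three subfields Q(sqrt(269)), Q(sqrt(231)), Q(sqrt(62139)) are distinct degree-2 extensions, so [K:Q] = 4 (Klein four Galois group).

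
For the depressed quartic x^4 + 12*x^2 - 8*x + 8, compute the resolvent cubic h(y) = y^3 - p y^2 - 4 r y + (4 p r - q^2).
h(y) = y^3 - 12*y^2 - 32*y + 320

Identify coefficients: p = 12, q = -8, r = 8.
Plug into h(y) = y^3 - p y^2 - 4 r y + (4 p r - q^2):
  h(y) = y^3 - (12) y^2 - 4*(8) y + (4*(12)*(8) - (-8)^2)
       = y^3 + (-12) y^2 + (-32) y + (320).
Simplifying: h(y) = y^3 - 12*y^2 - 32*y + 320.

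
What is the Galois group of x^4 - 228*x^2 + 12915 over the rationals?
Gal(K/Q) = V_4 (Klein four-group, Z/2Z × Z/2Z)

f factors as (x^2 - 123)(x^2 - 105), so the splitting field is K = Q(sqrt(123), sqrt(105)). The elements 123, 105, 12915 are all non-squares in Q, so sqrt(123) and sqrt(105) generate independent quadratic extensions. Thus [K:Q] = 4 and Gal(K/Q) is generated by the two order-2 automorphisms sqrt(123) ↦ -sqrt(123) and sqrt(105) ↦ -sqrt(105), giving V_4.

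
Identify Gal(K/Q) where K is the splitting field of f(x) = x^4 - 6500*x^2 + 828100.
Gal(K/Q) = Z/2Z (cyclic of order 2)

f factors as (x^2 - 130)(x^2 - 6370), so the splitting field is K = Q(sqrt(130), sqrt(6370)). The squarefree part of 130 is 130 and the squarefree part of 6370 is also 130, so sqrt(130) and sqrt(6370) are both rational multiples of sqrt(130). Hence Q(sqrt(130)) = Q(sqrt(6370)) = Q(sqrt(130)), and the splitting field collapses to a single degree-2 extension with Galois group Z/2Z.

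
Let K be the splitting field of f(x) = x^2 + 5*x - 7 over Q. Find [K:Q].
[K:Q] = 2

The discriminant of x^2 + (5)*x + (-7) is b^2 - 4c = 25 - (-28) = 53. Since 53 is not a perfect square in Q, the polynomial is irreducible over Q. Its two roots generate a degree-2 extension, so [K:Q] = 2.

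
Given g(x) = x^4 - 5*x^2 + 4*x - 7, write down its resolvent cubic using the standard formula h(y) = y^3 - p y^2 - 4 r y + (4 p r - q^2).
h(y) = y^3 + 5*y^2 + 28*y + 124

Identify coefficients: p = -5, q = 4, r = -7.
Plug into h(y) = y^3 - p y^2 - 4 r y + (4 p r - q^2):
  h(y) = y^3 - (-5) y^2 - 4*(-7) y + (4*(-5)*(-7) - (4)^2)
       = y^3 + (5) y^2 + (28) y + (124).
Simplifying: h(y) = y^3 + 5*y^2 + 28*y + 124.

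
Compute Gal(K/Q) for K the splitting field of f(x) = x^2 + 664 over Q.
Gal(K/Q) = Z/2Z (cyclic of order 2)

x^2 + 664 is irreducible over Q since -664 is not a rational square. The splitting field Q(sqrt(-664)) has degree 2 over Q, and its unique nontrivial automorphism is sqrt(-664) ↦ -sqrt(-664). Hence Gal(Q(sqrt(-664))/Q) = Z/2Z.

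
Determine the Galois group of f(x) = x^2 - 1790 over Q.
Gal(K/Q) = Z/2Z (cyclic of order 2)

x^2 - 1790 is irreducible over Q since 1790 is not a rational square. The splitting field Q(sqrt(1790)) has degree 2 over Q, and its unique nontrivial automorphism is sqrt(1790) ↦ -sqrt(1790). Hence Gal(Q(sqrt(1790))/Q) = Z/2Z.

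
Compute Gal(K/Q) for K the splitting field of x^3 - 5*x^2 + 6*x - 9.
Gal(K/Q) = S_3 (symmetric group of order 6)

Compute the discriminant of x^3 + (-5)*x^2 + (6)*x + (-9): Δ = -1791. Since Δ is not a rational square, the Galois group is not contained in A_3; it must be the full S_3 (irreducibility of the cubic rules out anything smaller).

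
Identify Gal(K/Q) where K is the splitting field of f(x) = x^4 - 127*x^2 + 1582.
Gal(K/Q) = V_4 (Klein four-group, Z/2Z × Z/2Z)

f factors as (x^2 - 14)(x^2 - 113), so the splitting field is K = Q(sqrt(14), sqrt(113)). The elements 14, 113, 1582 are all non-squares in Q, so sqrt(14) and sqrt(113) generate independent quadratic extensions. Thus [K:Q] = 4 and Gal(K/Q) is generated by the two order-2 automorphisms sqrt(14) ↦ -sqrt(14) and sqrt(113) ↦ -sqrt(113), giving V_4.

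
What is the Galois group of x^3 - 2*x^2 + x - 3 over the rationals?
Gal(K/Q) = S_3 (symmetric group of order 6)

Compute the discriminant of x^3 + (-2)*x^2 + (1)*x + (-3): Δ = -231. Since Δ is not a rational square, the Galois group is not contained in A_3; it must be the full S_3 (irreducibility of the cubic rules out anything smaller).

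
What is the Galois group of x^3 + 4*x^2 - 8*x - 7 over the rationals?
Gal(K/Q) = S_3 (symmetric group of order 6)

Compute the discriminant of x^3 + (4)*x^2 + (-8)*x + (-7): Δ = 7573. Since Δ is not a rational square, the Galois group is not contained in A_3; it must be the full S_3 (irreducibility of the cubic rules out anything smaller).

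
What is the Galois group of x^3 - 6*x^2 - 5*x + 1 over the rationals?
Gal(K/Q) = S_3 (symmetric group of order 6)

Compute the discriminant of x^3 + (-6)*x^2 + (-5)*x + (1): Δ = 2777. Since Δ is not a rational square, the Galois group is not contained in A_3; it must be the full S_3 (irreducibility of the cubic rules out anything smaller).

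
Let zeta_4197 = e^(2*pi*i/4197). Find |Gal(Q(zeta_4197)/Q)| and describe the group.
|Gal(Q(zeta_4197)/Q)| = phi(4197) = 2796; group ≅ (Z/4197Z)^* ≅ Z/2Z × Z/1398Z

The n-th cyclotomic polynomial Φ_4197(x) is the minimal polynomial of zeta_4197 over Q and has degree phi(4197) = 2796. So Q(zeta_4197) is a degree-2796 Galois extension with Galois group (Z/4197Z)^*. By CRT, (Z/4197Z)^* ≅ (Z/3Z)^* × (Z/1399Z)^*. Each prime-power unit group is (Z/3Z)^* ≅ Z/2Z; (Z/1399Z)^* ≅ Z/1398Z. Hence Gal(Q(zeta_4197)/Q) ≅ Z/2Z × Z/1398Z.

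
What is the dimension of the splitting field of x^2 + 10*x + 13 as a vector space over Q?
[K:Q] = 2

The discriminant of x^2 + (10)*x + (13) is b^2 - 4c = 100 - (52) = 48. Since 48 is not a perfect square in Q, the polynomial is irreducible over Q. Its two roots generate a degree-2 extension, so [K:Q] = 2.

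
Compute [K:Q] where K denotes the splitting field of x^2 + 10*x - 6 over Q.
[K:Q] = 2

The discriminant of x^2 + (10)*x + (-6) is b^2 - 4c = 100 - (-24) = 124. Since 124 is not a perfect square in Q, the polynomial is irreducible over Q. Its two roots generate a degree-2 extension, so [K:Q] = 2.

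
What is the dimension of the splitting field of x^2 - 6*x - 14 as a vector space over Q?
[K:Q] = 2

The discriminant of x^2 + (-6)*x + (-14) is b^2 - 4c = 36 - (-56) = 92. Since 92 is not a perfect square in Q, the polynomial is irreducible over Q. Its two roots generate a degree-2 extension, so [K:Q] = 2.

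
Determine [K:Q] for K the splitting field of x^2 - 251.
[K:Q] = 2

The polynomial x^2 - 251 is irreducible over Q since 251 is not a perfect square. Its splitting field is Q(sqrt(251)), which has degree 2 over Q.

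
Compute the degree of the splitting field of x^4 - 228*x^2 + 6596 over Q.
[K:Q] = 4

f factors as (x^2 - 34)(x^2 - 194); the splitting field is K = Q(sqrt(34), sqrt(194)). Since 34, 194, and 6596 are all non-squares in Q, the three subfields Q(sqrt(34)), Q(sqrt(194)), Q(sqrt(6596)) are distinct degree-2 extensions, so [K:Q] = 4 (Klein four Galois group).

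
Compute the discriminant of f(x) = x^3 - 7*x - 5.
Δ = 697

For a depressed cubic x^3 + p x + q the discriminant is Δ = -4 p^3 - 27 q^2 = -4*(-7)^3 - 27*(-5)^2 = 1372 - 675 = 697.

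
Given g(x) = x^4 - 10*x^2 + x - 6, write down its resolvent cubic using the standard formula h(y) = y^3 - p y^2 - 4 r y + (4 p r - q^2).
h(y) = y^3 + 10*y^2 + 24*y + 239

Identify coefficients: p = -10, q = 1, r = -6.
Plug into h(y) = y^3 - p y^2 - 4 r y + (4 p r - q^2):
  h(y) = y^3 - (-10) y^2 - 4*(-6) y + (4*(-10)*(-6) - (1)^2)
       = y^3 + (10) y^2 + (24) y + (239).
Simplifying: h(y) = y^3 + 10*y^2 + 24*y + 239.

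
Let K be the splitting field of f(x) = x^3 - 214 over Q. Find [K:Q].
[K:Q] = 6

x^3 - 214 has one real root r = 214^(1/3) and two complex roots r*zeta_3, r*zeta_3^2 where zeta_3 = e^(2*pi*i/3). The splitting field is Q(r, zeta_3). [Q(r):Q] = 3 and [Q(zeta_3):Q] = 2 with gcd = 1, so [Q(r, zeta_3):Q] = 3 * 2 = 6.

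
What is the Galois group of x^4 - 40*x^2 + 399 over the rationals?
Gal(K/Q) = V_4 (Klein four-group, Z/2Z × Z/2Z)

f factors as (x^2 - 19)(x^2 - 21), so the splitting field is K = Q(sqrt(19), sqrt(21)). The elements 19, 21, 399 are all non-squares in Q, so sqrt(19) and sqrt(21) generate independent quadratic extensions. Thus [K:Q] = 4 and Gal(K/Q) is generated by the two order-2 automorphisms sqrt(19) ↦ -sqrt(19) and sqrt(21) ↦ -sqrt(21), giving V_4.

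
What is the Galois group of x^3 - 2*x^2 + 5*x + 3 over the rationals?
Gal(K/Q) = S_3 (symmetric group of order 6)

Compute the discriminant of x^3 + (-2)*x^2 + (5)*x + (3): Δ = -1087. Since Δ is not a rational square, the Galois group is not contained in A_3; it must be the full S_3 (irreducibility of the cubic rules out anything smaller).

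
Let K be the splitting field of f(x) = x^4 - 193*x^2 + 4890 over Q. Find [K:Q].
[K:Q] = 4

f factors as (x^2 - 30)(x^2 - 163); the splitting field is K = Q(sqrt(30), sqrt(163)). Since 30, 163, and 4890 are all non-squares in Q, the three subfields Q(sqrt(30)), Q(sqrt(163)), Q(sqrt(4890)) are distinct degree-2 extensions, so [K:Q] = 4 (Klein four Galois group).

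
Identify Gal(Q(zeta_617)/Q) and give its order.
|Gal(Q(zeta_617)/Q)| = phi(617) = 616; group ≅ (Z/617Z)^* ≅ Z/616Z

The n-th cyclotomic polynomial Φ_617(x) is the minimal polynomial of zeta_617 over Q and has degree phi(617) = 616. So Q(zeta_617) is a degree-616 Galois extension with Galois group (Z/617Z)^*. (Z/617Z)^* is cyclic since 617 is an odd prime power (or 4). Hence Gal(Q(zeta_617)/Q) ≅ Z/616Z.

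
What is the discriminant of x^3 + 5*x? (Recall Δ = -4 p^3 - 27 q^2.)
Δ = -500

For a depressed cubic x^3 + p x + q the discriminant is Δ = -4 p^3 - 27 q^2 = -4*(5)^3 - 27*(0)^2 = -500 - 0 = -500.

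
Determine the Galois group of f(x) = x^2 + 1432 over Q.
Gal(K/Q) = Z/2Z (cyclic of order 2)

x^2 + 1432 is irreducible over Q since -1432 is not a rational square. The splitting field Q(sqrt(-1432)) has degree 2 over Q, and its unique nontrivial automorphism is sqrt(-1432) ↦ -sqrt(-1432). Hence Gal(Q(sqrt(-1432))/Q) = Z/2Z.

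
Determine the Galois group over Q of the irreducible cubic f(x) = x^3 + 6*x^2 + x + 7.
Gal(K/Q) = S_3 (symmetric group of order 6)

Compute the discriminant of x^3 + (6)*x^2 + (1)*x + (7): Δ = -6583. Since Δ is not a rational square, the Galois group is not contained in A_3; it must be the full S_3 (irreducibility of the cubic rules out anything smaller).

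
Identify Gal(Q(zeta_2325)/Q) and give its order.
|Gal(Q(zeta_2325)/Q)| = phi(2325) = 1200; group ≅ (Z/2325Z)^* ≅ Z/2Z × Z/20Z × Z/30Z

The n-th cyclotomic polynomial Φ_2325(x) is the minimal polynomial of zeta_2325 over Q and has degree phi(2325) = 1200. So Q(zeta_2325) is a degree-1200 Galois extension with Galois group (Z/2325Z)^*. By CRT, (Z/2325Z)^* ≅ (Z/3Z)^* × (Z/25Z)^* × (Z/31Z)^*. Each prime-power unit group is (Z/3Z)^* ≅ Z/2Z; (Z/25Z)^* ≅ Z/20Z; (Z/31Z)^* ≅ Z/30Z. Hence Gal(Q(zeta_2325)/Q) ≅ Z/2Z × Z/20Z × Z/30Z.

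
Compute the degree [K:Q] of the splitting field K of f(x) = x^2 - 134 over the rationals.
[K:Q] = 2

The polynomial x^2 - 134 is irreducible over Q since 134 is not a perfect square. Its splitting field is Q(sqrt(134)), which has degree 2 over Q.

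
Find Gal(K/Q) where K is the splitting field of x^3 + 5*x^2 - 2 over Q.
Gal(K/Q) = S_3 (symmetric group of order 6)

Compute the discriminant of x^3 + (5)*x^2 + (0)*x + (-2): Δ = 892. Since Δ is not a rational square, the Galois group is not contained in A_3; it must be the full S_3 (irreducibility of the cubic rules out anything smaller).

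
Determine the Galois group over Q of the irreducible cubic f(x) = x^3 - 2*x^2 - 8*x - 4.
Gal(K/Q) = S_3 (symmetric group of order 6)

Compute the discriminant of x^3 + (-2)*x^2 + (-8)*x + (-4): Δ = 592. Since Δ is not a rational square, the Galois group is not contained in A_3; it must be the full S_3 (irreducibility of the cubic rules out anything smaller).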